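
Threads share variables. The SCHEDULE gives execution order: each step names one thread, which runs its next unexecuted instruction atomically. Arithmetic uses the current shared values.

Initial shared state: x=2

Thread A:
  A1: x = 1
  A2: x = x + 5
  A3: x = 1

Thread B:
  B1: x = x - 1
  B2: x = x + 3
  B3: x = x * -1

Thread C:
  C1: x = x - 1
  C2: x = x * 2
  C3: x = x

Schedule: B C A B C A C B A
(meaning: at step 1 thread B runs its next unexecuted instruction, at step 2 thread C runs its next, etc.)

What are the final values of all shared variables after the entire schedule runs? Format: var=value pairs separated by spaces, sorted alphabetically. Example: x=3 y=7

Answer: x=1

Derivation:
Step 1: thread B executes B1 (x = x - 1). Shared: x=1. PCs: A@0 B@1 C@0
Step 2: thread C executes C1 (x = x - 1). Shared: x=0. PCs: A@0 B@1 C@1
Step 3: thread A executes A1 (x = 1). Shared: x=1. PCs: A@1 B@1 C@1
Step 4: thread B executes B2 (x = x + 3). Shared: x=4. PCs: A@1 B@2 C@1
Step 5: thread C executes C2 (x = x * 2). Shared: x=8. PCs: A@1 B@2 C@2
Step 6: thread A executes A2 (x = x + 5). Shared: x=13. PCs: A@2 B@2 C@2
Step 7: thread C executes C3 (x = x). Shared: x=13. PCs: A@2 B@2 C@3
Step 8: thread B executes B3 (x = x * -1). Shared: x=-13. PCs: A@2 B@3 C@3
Step 9: thread A executes A3 (x = 1). Shared: x=1. PCs: A@3 B@3 C@3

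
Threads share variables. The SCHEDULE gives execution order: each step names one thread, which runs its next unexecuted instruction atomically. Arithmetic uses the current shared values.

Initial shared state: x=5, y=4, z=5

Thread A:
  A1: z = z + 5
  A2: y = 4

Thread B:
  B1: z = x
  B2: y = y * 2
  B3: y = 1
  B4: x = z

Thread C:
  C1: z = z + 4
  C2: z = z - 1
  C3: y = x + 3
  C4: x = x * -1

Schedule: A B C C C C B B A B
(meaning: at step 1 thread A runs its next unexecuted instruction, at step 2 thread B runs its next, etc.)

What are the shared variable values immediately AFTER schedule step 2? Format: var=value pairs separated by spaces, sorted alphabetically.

Answer: x=5 y=4 z=5

Derivation:
Step 1: thread A executes A1 (z = z + 5). Shared: x=5 y=4 z=10. PCs: A@1 B@0 C@0
Step 2: thread B executes B1 (z = x). Shared: x=5 y=4 z=5. PCs: A@1 B@1 C@0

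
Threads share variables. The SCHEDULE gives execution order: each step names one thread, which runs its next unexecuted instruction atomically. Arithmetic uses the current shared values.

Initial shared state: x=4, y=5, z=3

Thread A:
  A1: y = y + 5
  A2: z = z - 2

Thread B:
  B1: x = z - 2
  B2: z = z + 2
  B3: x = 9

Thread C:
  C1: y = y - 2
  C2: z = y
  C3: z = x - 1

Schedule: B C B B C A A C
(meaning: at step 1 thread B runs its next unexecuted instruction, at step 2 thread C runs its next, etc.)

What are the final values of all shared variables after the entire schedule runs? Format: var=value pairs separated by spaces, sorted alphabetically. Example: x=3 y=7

Step 1: thread B executes B1 (x = z - 2). Shared: x=1 y=5 z=3. PCs: A@0 B@1 C@0
Step 2: thread C executes C1 (y = y - 2). Shared: x=1 y=3 z=3. PCs: A@0 B@1 C@1
Step 3: thread B executes B2 (z = z + 2). Shared: x=1 y=3 z=5. PCs: A@0 B@2 C@1
Step 4: thread B executes B3 (x = 9). Shared: x=9 y=3 z=5. PCs: A@0 B@3 C@1
Step 5: thread C executes C2 (z = y). Shared: x=9 y=3 z=3. PCs: A@0 B@3 C@2
Step 6: thread A executes A1 (y = y + 5). Shared: x=9 y=8 z=3. PCs: A@1 B@3 C@2
Step 7: thread A executes A2 (z = z - 2). Shared: x=9 y=8 z=1. PCs: A@2 B@3 C@2
Step 8: thread C executes C3 (z = x - 1). Shared: x=9 y=8 z=8. PCs: A@2 B@3 C@3

Answer: x=9 y=8 z=8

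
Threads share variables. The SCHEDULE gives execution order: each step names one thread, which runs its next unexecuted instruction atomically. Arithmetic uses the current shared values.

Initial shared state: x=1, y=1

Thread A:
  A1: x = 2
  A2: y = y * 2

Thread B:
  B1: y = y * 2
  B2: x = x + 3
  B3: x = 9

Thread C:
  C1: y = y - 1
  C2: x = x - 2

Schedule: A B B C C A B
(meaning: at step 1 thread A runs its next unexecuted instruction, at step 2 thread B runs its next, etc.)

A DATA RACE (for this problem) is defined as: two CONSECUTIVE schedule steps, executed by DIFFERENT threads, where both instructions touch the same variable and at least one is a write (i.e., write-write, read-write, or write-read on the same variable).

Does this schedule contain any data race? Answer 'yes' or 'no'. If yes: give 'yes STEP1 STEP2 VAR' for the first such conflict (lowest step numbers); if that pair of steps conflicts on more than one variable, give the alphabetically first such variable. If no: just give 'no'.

Steps 1,2: A(r=-,w=x) vs B(r=y,w=y). No conflict.
Steps 2,3: same thread (B). No race.
Steps 3,4: B(r=x,w=x) vs C(r=y,w=y). No conflict.
Steps 4,5: same thread (C). No race.
Steps 5,6: C(r=x,w=x) vs A(r=y,w=y). No conflict.
Steps 6,7: A(r=y,w=y) vs B(r=-,w=x). No conflict.

Answer: no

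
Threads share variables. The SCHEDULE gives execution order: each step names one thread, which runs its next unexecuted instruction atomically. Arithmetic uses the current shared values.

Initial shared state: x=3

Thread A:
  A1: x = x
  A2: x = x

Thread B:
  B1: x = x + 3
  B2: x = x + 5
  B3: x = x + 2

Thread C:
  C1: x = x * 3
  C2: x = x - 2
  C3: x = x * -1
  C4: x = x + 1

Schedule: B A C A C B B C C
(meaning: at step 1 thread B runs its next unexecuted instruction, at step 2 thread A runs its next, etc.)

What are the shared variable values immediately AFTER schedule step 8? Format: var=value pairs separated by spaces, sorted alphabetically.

Answer: x=-23

Derivation:
Step 1: thread B executes B1 (x = x + 3). Shared: x=6. PCs: A@0 B@1 C@0
Step 2: thread A executes A1 (x = x). Shared: x=6. PCs: A@1 B@1 C@0
Step 3: thread C executes C1 (x = x * 3). Shared: x=18. PCs: A@1 B@1 C@1
Step 4: thread A executes A2 (x = x). Shared: x=18. PCs: A@2 B@1 C@1
Step 5: thread C executes C2 (x = x - 2). Shared: x=16. PCs: A@2 B@1 C@2
Step 6: thread B executes B2 (x = x + 5). Shared: x=21. PCs: A@2 B@2 C@2
Step 7: thread B executes B3 (x = x + 2). Shared: x=23. PCs: A@2 B@3 C@2
Step 8: thread C executes C3 (x = x * -1). Shared: x=-23. PCs: A@2 B@3 C@3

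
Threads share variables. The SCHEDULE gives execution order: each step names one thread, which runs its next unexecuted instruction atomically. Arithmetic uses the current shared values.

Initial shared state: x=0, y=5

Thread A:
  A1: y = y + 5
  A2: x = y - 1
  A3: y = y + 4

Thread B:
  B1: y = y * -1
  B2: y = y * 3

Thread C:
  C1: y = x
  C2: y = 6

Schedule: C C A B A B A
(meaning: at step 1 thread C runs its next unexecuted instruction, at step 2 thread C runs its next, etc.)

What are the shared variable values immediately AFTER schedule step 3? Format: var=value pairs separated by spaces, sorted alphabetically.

Step 1: thread C executes C1 (y = x). Shared: x=0 y=0. PCs: A@0 B@0 C@1
Step 2: thread C executes C2 (y = 6). Shared: x=0 y=6. PCs: A@0 B@0 C@2
Step 3: thread A executes A1 (y = y + 5). Shared: x=0 y=11. PCs: A@1 B@0 C@2

Answer: x=0 y=11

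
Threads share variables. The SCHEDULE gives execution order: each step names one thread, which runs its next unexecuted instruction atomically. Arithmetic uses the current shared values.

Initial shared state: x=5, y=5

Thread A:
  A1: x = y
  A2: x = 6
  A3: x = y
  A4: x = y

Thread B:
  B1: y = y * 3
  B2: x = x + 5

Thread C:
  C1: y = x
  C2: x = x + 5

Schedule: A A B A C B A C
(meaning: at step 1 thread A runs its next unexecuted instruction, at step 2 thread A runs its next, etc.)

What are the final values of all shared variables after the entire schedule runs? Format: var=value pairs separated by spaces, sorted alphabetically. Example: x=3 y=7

Step 1: thread A executes A1 (x = y). Shared: x=5 y=5. PCs: A@1 B@0 C@0
Step 2: thread A executes A2 (x = 6). Shared: x=6 y=5. PCs: A@2 B@0 C@0
Step 3: thread B executes B1 (y = y * 3). Shared: x=6 y=15. PCs: A@2 B@1 C@0
Step 4: thread A executes A3 (x = y). Shared: x=15 y=15. PCs: A@3 B@1 C@0
Step 5: thread C executes C1 (y = x). Shared: x=15 y=15. PCs: A@3 B@1 C@1
Step 6: thread B executes B2 (x = x + 5). Shared: x=20 y=15. PCs: A@3 B@2 C@1
Step 7: thread A executes A4 (x = y). Shared: x=15 y=15. PCs: A@4 B@2 C@1
Step 8: thread C executes C2 (x = x + 5). Shared: x=20 y=15. PCs: A@4 B@2 C@2

Answer: x=20 y=15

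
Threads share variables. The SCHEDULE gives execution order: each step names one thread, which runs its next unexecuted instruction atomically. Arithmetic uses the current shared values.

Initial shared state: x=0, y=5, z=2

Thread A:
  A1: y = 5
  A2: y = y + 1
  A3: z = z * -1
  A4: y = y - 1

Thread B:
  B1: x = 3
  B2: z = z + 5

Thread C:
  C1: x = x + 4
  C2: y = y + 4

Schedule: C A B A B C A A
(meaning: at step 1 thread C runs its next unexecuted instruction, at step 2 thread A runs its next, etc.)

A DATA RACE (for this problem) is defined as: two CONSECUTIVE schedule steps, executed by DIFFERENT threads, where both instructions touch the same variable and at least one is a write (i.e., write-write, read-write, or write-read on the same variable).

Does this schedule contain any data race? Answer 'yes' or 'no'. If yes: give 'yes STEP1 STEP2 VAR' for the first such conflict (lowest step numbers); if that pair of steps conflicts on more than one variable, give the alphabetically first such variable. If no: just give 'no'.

Steps 1,2: C(r=x,w=x) vs A(r=-,w=y). No conflict.
Steps 2,3: A(r=-,w=y) vs B(r=-,w=x). No conflict.
Steps 3,4: B(r=-,w=x) vs A(r=y,w=y). No conflict.
Steps 4,5: A(r=y,w=y) vs B(r=z,w=z). No conflict.
Steps 5,6: B(r=z,w=z) vs C(r=y,w=y). No conflict.
Steps 6,7: C(r=y,w=y) vs A(r=z,w=z). No conflict.
Steps 7,8: same thread (A). No race.

Answer: no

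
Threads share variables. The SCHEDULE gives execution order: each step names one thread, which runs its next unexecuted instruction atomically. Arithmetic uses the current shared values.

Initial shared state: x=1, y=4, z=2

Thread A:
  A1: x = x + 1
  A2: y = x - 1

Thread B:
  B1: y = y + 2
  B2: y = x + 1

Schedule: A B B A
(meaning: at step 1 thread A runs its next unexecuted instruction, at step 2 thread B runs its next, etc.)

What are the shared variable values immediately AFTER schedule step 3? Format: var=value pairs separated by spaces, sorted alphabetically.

Answer: x=2 y=3 z=2

Derivation:
Step 1: thread A executes A1 (x = x + 1). Shared: x=2 y=4 z=2. PCs: A@1 B@0
Step 2: thread B executes B1 (y = y + 2). Shared: x=2 y=6 z=2. PCs: A@1 B@1
Step 3: thread B executes B2 (y = x + 1). Shared: x=2 y=3 z=2. PCs: A@1 B@2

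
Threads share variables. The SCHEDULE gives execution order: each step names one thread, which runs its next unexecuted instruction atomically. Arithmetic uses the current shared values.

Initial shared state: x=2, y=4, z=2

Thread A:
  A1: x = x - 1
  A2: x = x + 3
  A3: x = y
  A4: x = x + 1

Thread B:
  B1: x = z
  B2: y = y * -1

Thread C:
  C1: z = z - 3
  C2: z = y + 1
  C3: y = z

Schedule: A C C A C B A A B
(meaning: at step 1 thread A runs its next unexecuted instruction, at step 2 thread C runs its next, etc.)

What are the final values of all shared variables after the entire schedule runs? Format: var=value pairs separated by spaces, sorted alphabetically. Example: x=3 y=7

Answer: x=6 y=-5 z=5

Derivation:
Step 1: thread A executes A1 (x = x - 1). Shared: x=1 y=4 z=2. PCs: A@1 B@0 C@0
Step 2: thread C executes C1 (z = z - 3). Shared: x=1 y=4 z=-1. PCs: A@1 B@0 C@1
Step 3: thread C executes C2 (z = y + 1). Shared: x=1 y=4 z=5. PCs: A@1 B@0 C@2
Step 4: thread A executes A2 (x = x + 3). Shared: x=4 y=4 z=5. PCs: A@2 B@0 C@2
Step 5: thread C executes C3 (y = z). Shared: x=4 y=5 z=5. PCs: A@2 B@0 C@3
Step 6: thread B executes B1 (x = z). Shared: x=5 y=5 z=5. PCs: A@2 B@1 C@3
Step 7: thread A executes A3 (x = y). Shared: x=5 y=5 z=5. PCs: A@3 B@1 C@3
Step 8: thread A executes A4 (x = x + 1). Shared: x=6 y=5 z=5. PCs: A@4 B@1 C@3
Step 9: thread B executes B2 (y = y * -1). Shared: x=6 y=-5 z=5. PCs: A@4 B@2 C@3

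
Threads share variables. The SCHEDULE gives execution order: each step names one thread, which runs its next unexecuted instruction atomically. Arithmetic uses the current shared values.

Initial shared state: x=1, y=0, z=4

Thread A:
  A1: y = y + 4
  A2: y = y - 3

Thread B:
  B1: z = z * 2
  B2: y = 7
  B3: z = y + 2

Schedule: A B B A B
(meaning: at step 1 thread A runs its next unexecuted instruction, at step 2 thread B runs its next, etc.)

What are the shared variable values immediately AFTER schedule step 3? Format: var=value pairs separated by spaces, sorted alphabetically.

Answer: x=1 y=7 z=8

Derivation:
Step 1: thread A executes A1 (y = y + 4). Shared: x=1 y=4 z=4. PCs: A@1 B@0
Step 2: thread B executes B1 (z = z * 2). Shared: x=1 y=4 z=8. PCs: A@1 B@1
Step 3: thread B executes B2 (y = 7). Shared: x=1 y=7 z=8. PCs: A@1 B@2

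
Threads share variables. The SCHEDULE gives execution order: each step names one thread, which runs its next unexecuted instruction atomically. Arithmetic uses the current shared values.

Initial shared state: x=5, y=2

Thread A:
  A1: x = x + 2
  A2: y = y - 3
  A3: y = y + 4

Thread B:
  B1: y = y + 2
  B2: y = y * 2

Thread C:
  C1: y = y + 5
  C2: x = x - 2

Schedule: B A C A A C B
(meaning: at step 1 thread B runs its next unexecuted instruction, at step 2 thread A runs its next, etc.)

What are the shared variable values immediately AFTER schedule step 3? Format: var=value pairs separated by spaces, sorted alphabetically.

Step 1: thread B executes B1 (y = y + 2). Shared: x=5 y=4. PCs: A@0 B@1 C@0
Step 2: thread A executes A1 (x = x + 2). Shared: x=7 y=4. PCs: A@1 B@1 C@0
Step 3: thread C executes C1 (y = y + 5). Shared: x=7 y=9. PCs: A@1 B@1 C@1

Answer: x=7 y=9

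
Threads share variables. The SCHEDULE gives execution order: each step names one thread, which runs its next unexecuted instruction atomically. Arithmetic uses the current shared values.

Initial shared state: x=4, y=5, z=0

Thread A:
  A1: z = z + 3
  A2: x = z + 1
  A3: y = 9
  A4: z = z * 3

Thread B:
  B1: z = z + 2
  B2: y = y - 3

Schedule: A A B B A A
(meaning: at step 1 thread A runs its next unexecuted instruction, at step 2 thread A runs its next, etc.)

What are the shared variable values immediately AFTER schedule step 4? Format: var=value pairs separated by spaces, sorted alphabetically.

Step 1: thread A executes A1 (z = z + 3). Shared: x=4 y=5 z=3. PCs: A@1 B@0
Step 2: thread A executes A2 (x = z + 1). Shared: x=4 y=5 z=3. PCs: A@2 B@0
Step 3: thread B executes B1 (z = z + 2). Shared: x=4 y=5 z=5. PCs: A@2 B@1
Step 4: thread B executes B2 (y = y - 3). Shared: x=4 y=2 z=5. PCs: A@2 B@2

Answer: x=4 y=2 z=5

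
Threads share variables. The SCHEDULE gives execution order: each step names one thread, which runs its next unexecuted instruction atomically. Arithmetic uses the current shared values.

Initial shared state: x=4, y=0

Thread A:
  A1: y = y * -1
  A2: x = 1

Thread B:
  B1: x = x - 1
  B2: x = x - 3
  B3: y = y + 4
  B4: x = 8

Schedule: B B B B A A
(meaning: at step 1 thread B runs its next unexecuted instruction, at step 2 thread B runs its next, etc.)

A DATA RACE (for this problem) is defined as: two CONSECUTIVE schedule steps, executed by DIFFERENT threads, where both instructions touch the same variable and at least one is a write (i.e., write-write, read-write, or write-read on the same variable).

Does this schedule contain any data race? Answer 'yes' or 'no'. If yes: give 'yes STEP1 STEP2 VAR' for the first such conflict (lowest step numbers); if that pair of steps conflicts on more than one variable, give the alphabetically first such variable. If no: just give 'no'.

Steps 1,2: same thread (B). No race.
Steps 2,3: same thread (B). No race.
Steps 3,4: same thread (B). No race.
Steps 4,5: B(r=-,w=x) vs A(r=y,w=y). No conflict.
Steps 5,6: same thread (A). No race.

Answer: no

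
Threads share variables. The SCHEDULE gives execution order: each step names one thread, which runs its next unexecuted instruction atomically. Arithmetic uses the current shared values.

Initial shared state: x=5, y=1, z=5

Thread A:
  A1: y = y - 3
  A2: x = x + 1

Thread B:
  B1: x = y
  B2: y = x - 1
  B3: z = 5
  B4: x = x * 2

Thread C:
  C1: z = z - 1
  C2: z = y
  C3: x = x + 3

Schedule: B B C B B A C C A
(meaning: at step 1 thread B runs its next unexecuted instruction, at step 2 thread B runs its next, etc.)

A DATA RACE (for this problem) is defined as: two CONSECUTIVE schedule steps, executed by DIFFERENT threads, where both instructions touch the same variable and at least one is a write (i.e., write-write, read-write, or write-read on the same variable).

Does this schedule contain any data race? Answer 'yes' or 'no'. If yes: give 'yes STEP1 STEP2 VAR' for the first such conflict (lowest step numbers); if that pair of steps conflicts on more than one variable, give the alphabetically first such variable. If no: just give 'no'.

Steps 1,2: same thread (B). No race.
Steps 2,3: B(r=x,w=y) vs C(r=z,w=z). No conflict.
Steps 3,4: C(z = z - 1) vs B(z = 5). RACE on z (W-W).
Steps 4,5: same thread (B). No race.
Steps 5,6: B(r=x,w=x) vs A(r=y,w=y). No conflict.
Steps 6,7: A(y = y - 3) vs C(z = y). RACE on y (W-R).
Steps 7,8: same thread (C). No race.
Steps 8,9: C(x = x + 3) vs A(x = x + 1). RACE on x (W-W).
First conflict at steps 3,4.

Answer: yes 3 4 z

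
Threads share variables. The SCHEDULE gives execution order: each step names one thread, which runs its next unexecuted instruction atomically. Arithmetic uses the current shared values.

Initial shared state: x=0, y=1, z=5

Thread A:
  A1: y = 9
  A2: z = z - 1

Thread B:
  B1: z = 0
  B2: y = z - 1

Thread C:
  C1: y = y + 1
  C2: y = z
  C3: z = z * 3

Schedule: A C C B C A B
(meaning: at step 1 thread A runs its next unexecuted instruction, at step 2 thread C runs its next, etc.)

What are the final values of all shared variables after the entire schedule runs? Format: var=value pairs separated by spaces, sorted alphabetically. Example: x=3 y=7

Answer: x=0 y=-2 z=-1

Derivation:
Step 1: thread A executes A1 (y = 9). Shared: x=0 y=9 z=5. PCs: A@1 B@0 C@0
Step 2: thread C executes C1 (y = y + 1). Shared: x=0 y=10 z=5. PCs: A@1 B@0 C@1
Step 3: thread C executes C2 (y = z). Shared: x=0 y=5 z=5. PCs: A@1 B@0 C@2
Step 4: thread B executes B1 (z = 0). Shared: x=0 y=5 z=0. PCs: A@1 B@1 C@2
Step 5: thread C executes C3 (z = z * 3). Shared: x=0 y=5 z=0. PCs: A@1 B@1 C@3
Step 6: thread A executes A2 (z = z - 1). Shared: x=0 y=5 z=-1. PCs: A@2 B@1 C@3
Step 7: thread B executes B2 (y = z - 1). Shared: x=0 y=-2 z=-1. PCs: A@2 B@2 C@3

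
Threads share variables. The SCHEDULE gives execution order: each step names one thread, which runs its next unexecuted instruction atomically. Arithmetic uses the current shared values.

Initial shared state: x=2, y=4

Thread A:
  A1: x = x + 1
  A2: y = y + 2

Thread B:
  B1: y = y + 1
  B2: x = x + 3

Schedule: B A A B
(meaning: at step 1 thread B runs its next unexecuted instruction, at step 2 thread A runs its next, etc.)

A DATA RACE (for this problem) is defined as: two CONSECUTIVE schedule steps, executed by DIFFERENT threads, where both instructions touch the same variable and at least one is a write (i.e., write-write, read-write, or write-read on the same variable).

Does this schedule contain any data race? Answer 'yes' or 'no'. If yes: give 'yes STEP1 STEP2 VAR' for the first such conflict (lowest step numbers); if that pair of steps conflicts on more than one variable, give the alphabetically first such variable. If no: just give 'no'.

Answer: no

Derivation:
Steps 1,2: B(r=y,w=y) vs A(r=x,w=x). No conflict.
Steps 2,3: same thread (A). No race.
Steps 3,4: A(r=y,w=y) vs B(r=x,w=x). No conflict.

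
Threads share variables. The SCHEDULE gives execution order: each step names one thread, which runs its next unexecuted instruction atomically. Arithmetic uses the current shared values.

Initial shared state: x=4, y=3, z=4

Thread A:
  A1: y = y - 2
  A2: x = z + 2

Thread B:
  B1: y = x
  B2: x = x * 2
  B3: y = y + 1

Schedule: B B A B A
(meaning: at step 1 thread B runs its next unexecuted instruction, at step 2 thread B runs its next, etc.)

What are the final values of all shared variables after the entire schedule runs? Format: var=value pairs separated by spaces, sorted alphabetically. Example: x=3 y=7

Step 1: thread B executes B1 (y = x). Shared: x=4 y=4 z=4. PCs: A@0 B@1
Step 2: thread B executes B2 (x = x * 2). Shared: x=8 y=4 z=4. PCs: A@0 B@2
Step 3: thread A executes A1 (y = y - 2). Shared: x=8 y=2 z=4. PCs: A@1 B@2
Step 4: thread B executes B3 (y = y + 1). Shared: x=8 y=3 z=4. PCs: A@1 B@3
Step 5: thread A executes A2 (x = z + 2). Shared: x=6 y=3 z=4. PCs: A@2 B@3

Answer: x=6 y=3 z=4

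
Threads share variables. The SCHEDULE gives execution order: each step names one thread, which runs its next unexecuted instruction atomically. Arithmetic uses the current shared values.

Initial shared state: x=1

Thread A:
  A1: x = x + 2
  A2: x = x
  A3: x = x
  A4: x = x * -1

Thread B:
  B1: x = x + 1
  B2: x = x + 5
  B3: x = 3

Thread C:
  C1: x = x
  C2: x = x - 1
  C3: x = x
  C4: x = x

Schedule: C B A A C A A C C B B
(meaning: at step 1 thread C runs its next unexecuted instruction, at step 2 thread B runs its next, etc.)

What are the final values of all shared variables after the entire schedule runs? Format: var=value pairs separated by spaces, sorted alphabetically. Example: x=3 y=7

Answer: x=3

Derivation:
Step 1: thread C executes C1 (x = x). Shared: x=1. PCs: A@0 B@0 C@1
Step 2: thread B executes B1 (x = x + 1). Shared: x=2. PCs: A@0 B@1 C@1
Step 3: thread A executes A1 (x = x + 2). Shared: x=4. PCs: A@1 B@1 C@1
Step 4: thread A executes A2 (x = x). Shared: x=4. PCs: A@2 B@1 C@1
Step 5: thread C executes C2 (x = x - 1). Shared: x=3. PCs: A@2 B@1 C@2
Step 6: thread A executes A3 (x = x). Shared: x=3. PCs: A@3 B@1 C@2
Step 7: thread A executes A4 (x = x * -1). Shared: x=-3. PCs: A@4 B@1 C@2
Step 8: thread C executes C3 (x = x). Shared: x=-3. PCs: A@4 B@1 C@3
Step 9: thread C executes C4 (x = x). Shared: x=-3. PCs: A@4 B@1 C@4
Step 10: thread B executes B2 (x = x + 5). Shared: x=2. PCs: A@4 B@2 C@4
Step 11: thread B executes B3 (x = 3). Shared: x=3. PCs: A@4 B@3 C@4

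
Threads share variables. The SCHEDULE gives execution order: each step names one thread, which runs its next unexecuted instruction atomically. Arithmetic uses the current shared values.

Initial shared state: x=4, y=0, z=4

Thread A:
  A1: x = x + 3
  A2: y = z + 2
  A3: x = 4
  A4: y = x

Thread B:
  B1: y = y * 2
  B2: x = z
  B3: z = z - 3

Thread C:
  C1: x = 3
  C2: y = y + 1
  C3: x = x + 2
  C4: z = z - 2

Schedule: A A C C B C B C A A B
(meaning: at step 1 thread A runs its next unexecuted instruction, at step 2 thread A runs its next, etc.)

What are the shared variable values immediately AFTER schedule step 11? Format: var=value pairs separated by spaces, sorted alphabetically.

Step 1: thread A executes A1 (x = x + 3). Shared: x=7 y=0 z=4. PCs: A@1 B@0 C@0
Step 2: thread A executes A2 (y = z + 2). Shared: x=7 y=6 z=4. PCs: A@2 B@0 C@0
Step 3: thread C executes C1 (x = 3). Shared: x=3 y=6 z=4. PCs: A@2 B@0 C@1
Step 4: thread C executes C2 (y = y + 1). Shared: x=3 y=7 z=4. PCs: A@2 B@0 C@2
Step 5: thread B executes B1 (y = y * 2). Shared: x=3 y=14 z=4. PCs: A@2 B@1 C@2
Step 6: thread C executes C3 (x = x + 2). Shared: x=5 y=14 z=4. PCs: A@2 B@1 C@3
Step 7: thread B executes B2 (x = z). Shared: x=4 y=14 z=4. PCs: A@2 B@2 C@3
Step 8: thread C executes C4 (z = z - 2). Shared: x=4 y=14 z=2. PCs: A@2 B@2 C@4
Step 9: thread A executes A3 (x = 4). Shared: x=4 y=14 z=2. PCs: A@3 B@2 C@4
Step 10: thread A executes A4 (y = x). Shared: x=4 y=4 z=2. PCs: A@4 B@2 C@4
Step 11: thread B executes B3 (z = z - 3). Shared: x=4 y=4 z=-1. PCs: A@4 B@3 C@4

Answer: x=4 y=4 z=-1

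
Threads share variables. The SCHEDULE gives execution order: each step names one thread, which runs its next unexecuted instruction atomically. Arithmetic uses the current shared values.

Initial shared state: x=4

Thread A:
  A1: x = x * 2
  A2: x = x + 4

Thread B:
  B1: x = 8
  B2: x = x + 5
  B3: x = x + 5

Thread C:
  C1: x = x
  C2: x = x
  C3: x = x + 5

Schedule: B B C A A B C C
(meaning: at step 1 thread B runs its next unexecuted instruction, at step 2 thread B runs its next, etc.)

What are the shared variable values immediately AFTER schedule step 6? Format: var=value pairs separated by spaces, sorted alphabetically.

Step 1: thread B executes B1 (x = 8). Shared: x=8. PCs: A@0 B@1 C@0
Step 2: thread B executes B2 (x = x + 5). Shared: x=13. PCs: A@0 B@2 C@0
Step 3: thread C executes C1 (x = x). Shared: x=13. PCs: A@0 B@2 C@1
Step 4: thread A executes A1 (x = x * 2). Shared: x=26. PCs: A@1 B@2 C@1
Step 5: thread A executes A2 (x = x + 4). Shared: x=30. PCs: A@2 B@2 C@1
Step 6: thread B executes B3 (x = x + 5). Shared: x=35. PCs: A@2 B@3 C@1

Answer: x=35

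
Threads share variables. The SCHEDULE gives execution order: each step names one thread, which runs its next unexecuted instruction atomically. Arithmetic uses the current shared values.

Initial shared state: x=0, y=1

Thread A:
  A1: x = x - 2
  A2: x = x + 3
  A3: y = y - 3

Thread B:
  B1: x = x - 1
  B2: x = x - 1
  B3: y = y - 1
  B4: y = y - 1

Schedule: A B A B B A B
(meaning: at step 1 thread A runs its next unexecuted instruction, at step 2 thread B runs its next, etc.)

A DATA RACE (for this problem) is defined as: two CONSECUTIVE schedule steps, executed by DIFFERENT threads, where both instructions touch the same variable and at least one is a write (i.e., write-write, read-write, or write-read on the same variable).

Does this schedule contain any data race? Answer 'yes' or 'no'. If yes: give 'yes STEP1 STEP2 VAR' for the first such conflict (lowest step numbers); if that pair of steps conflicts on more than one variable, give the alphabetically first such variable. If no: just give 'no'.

Answer: yes 1 2 x

Derivation:
Steps 1,2: A(x = x - 2) vs B(x = x - 1). RACE on x (W-W).
Steps 2,3: B(x = x - 1) vs A(x = x + 3). RACE on x (W-W).
Steps 3,4: A(x = x + 3) vs B(x = x - 1). RACE on x (W-W).
Steps 4,5: same thread (B). No race.
Steps 5,6: B(y = y - 1) vs A(y = y - 3). RACE on y (W-W).
Steps 6,7: A(y = y - 3) vs B(y = y - 1). RACE on y (W-W).
First conflict at steps 1,2.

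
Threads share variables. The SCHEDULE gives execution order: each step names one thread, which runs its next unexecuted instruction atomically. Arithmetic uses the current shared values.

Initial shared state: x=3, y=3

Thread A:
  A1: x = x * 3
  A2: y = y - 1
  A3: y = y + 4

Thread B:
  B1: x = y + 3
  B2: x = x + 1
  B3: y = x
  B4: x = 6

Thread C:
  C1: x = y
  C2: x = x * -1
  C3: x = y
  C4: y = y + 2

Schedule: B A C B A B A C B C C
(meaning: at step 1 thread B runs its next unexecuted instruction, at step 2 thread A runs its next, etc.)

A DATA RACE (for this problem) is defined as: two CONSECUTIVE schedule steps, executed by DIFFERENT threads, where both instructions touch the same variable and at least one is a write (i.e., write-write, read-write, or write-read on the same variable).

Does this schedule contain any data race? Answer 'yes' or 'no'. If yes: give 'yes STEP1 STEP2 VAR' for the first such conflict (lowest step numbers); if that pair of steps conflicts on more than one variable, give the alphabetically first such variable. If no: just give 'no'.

Steps 1,2: B(x = y + 3) vs A(x = x * 3). RACE on x (W-W).
Steps 2,3: A(x = x * 3) vs C(x = y). RACE on x (W-W).
Steps 3,4: C(x = y) vs B(x = x + 1). RACE on x (W-W).
Steps 4,5: B(r=x,w=x) vs A(r=y,w=y). No conflict.
Steps 5,6: A(y = y - 1) vs B(y = x). RACE on y (W-W).
Steps 6,7: B(y = x) vs A(y = y + 4). RACE on y (W-W).
Steps 7,8: A(r=y,w=y) vs C(r=x,w=x). No conflict.
Steps 8,9: C(x = x * -1) vs B(x = 6). RACE on x (W-W).
Steps 9,10: B(x = 6) vs C(x = y). RACE on x (W-W).
Steps 10,11: same thread (C). No race.
First conflict at steps 1,2.

Answer: yes 1 2 x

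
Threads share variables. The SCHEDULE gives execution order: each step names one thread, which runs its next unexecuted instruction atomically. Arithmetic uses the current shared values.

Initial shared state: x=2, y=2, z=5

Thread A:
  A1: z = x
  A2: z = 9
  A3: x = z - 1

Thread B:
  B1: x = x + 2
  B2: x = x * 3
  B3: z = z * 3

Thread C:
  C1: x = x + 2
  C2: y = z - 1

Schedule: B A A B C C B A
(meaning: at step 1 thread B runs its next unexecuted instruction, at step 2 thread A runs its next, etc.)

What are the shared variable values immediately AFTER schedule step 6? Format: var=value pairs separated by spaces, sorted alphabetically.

Answer: x=14 y=8 z=9

Derivation:
Step 1: thread B executes B1 (x = x + 2). Shared: x=4 y=2 z=5. PCs: A@0 B@1 C@0
Step 2: thread A executes A1 (z = x). Shared: x=4 y=2 z=4. PCs: A@1 B@1 C@0
Step 3: thread A executes A2 (z = 9). Shared: x=4 y=2 z=9. PCs: A@2 B@1 C@0
Step 4: thread B executes B2 (x = x * 3). Shared: x=12 y=2 z=9. PCs: A@2 B@2 C@0
Step 5: thread C executes C1 (x = x + 2). Shared: x=14 y=2 z=9. PCs: A@2 B@2 C@1
Step 6: thread C executes C2 (y = z - 1). Shared: x=14 y=8 z=9. PCs: A@2 B@2 C@2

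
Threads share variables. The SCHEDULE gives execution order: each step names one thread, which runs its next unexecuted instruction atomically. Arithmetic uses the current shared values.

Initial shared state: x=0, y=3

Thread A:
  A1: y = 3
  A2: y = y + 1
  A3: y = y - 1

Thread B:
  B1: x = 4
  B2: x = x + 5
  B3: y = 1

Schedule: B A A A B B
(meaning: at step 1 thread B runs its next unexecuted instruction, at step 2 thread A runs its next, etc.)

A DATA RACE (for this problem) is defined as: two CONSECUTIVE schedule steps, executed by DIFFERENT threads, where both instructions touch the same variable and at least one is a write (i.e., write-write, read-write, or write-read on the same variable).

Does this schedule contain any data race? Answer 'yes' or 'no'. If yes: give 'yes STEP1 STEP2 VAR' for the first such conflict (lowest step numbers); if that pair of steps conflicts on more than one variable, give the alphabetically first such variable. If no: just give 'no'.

Steps 1,2: B(r=-,w=x) vs A(r=-,w=y). No conflict.
Steps 2,3: same thread (A). No race.
Steps 3,4: same thread (A). No race.
Steps 4,5: A(r=y,w=y) vs B(r=x,w=x). No conflict.
Steps 5,6: same thread (B). No race.

Answer: no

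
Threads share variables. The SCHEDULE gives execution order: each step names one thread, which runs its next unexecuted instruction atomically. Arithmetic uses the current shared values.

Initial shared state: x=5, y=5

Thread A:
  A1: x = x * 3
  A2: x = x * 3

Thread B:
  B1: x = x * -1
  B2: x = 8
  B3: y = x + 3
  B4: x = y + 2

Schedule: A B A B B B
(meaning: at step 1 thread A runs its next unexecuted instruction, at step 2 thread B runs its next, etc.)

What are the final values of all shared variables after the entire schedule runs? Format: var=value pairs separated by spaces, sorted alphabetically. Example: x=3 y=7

Answer: x=13 y=11

Derivation:
Step 1: thread A executes A1 (x = x * 3). Shared: x=15 y=5. PCs: A@1 B@0
Step 2: thread B executes B1 (x = x * -1). Shared: x=-15 y=5. PCs: A@1 B@1
Step 3: thread A executes A2 (x = x * 3). Shared: x=-45 y=5. PCs: A@2 B@1
Step 4: thread B executes B2 (x = 8). Shared: x=8 y=5. PCs: A@2 B@2
Step 5: thread B executes B3 (y = x + 3). Shared: x=8 y=11. PCs: A@2 B@3
Step 6: thread B executes B4 (x = y + 2). Shared: x=13 y=11. PCs: A@2 B@4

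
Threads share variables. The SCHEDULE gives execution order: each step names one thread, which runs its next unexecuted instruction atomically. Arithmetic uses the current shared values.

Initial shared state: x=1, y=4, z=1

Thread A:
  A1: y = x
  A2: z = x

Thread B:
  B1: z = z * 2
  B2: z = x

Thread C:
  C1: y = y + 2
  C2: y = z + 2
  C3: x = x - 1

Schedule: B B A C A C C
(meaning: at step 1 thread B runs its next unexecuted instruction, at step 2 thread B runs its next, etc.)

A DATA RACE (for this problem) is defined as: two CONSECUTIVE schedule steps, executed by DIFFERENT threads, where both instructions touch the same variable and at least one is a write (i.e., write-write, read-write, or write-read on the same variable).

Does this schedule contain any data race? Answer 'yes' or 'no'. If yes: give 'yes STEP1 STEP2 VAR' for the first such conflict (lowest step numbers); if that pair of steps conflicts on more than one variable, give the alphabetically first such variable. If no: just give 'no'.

Answer: yes 3 4 y

Derivation:
Steps 1,2: same thread (B). No race.
Steps 2,3: B(r=x,w=z) vs A(r=x,w=y). No conflict.
Steps 3,4: A(y = x) vs C(y = y + 2). RACE on y (W-W).
Steps 4,5: C(r=y,w=y) vs A(r=x,w=z). No conflict.
Steps 5,6: A(z = x) vs C(y = z + 2). RACE on z (W-R).
Steps 6,7: same thread (C). No race.
First conflict at steps 3,4.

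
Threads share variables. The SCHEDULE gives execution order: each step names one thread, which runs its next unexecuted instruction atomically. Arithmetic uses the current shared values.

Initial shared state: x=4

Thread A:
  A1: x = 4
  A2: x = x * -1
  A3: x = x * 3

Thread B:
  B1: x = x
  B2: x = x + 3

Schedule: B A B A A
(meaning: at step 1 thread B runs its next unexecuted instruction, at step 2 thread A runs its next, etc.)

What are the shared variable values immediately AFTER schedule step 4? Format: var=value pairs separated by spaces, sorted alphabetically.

Answer: x=-7

Derivation:
Step 1: thread B executes B1 (x = x). Shared: x=4. PCs: A@0 B@1
Step 2: thread A executes A1 (x = 4). Shared: x=4. PCs: A@1 B@1
Step 3: thread B executes B2 (x = x + 3). Shared: x=7. PCs: A@1 B@2
Step 4: thread A executes A2 (x = x * -1). Shared: x=-7. PCs: A@2 B@2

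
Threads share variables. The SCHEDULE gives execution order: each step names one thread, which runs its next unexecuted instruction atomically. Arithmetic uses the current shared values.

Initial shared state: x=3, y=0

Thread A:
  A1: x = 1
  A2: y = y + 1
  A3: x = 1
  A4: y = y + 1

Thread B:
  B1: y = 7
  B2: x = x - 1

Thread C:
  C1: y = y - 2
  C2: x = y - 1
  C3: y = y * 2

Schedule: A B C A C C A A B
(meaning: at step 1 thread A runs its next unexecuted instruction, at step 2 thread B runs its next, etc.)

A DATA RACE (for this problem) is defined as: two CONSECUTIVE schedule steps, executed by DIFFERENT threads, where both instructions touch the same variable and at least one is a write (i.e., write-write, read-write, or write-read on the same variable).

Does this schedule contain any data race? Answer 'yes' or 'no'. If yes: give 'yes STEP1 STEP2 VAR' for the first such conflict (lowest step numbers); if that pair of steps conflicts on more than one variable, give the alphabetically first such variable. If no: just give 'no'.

Steps 1,2: A(r=-,w=x) vs B(r=-,w=y). No conflict.
Steps 2,3: B(y = 7) vs C(y = y - 2). RACE on y (W-W).
Steps 3,4: C(y = y - 2) vs A(y = y + 1). RACE on y (W-W).
Steps 4,5: A(y = y + 1) vs C(x = y - 1). RACE on y (W-R).
Steps 5,6: same thread (C). No race.
Steps 6,7: C(r=y,w=y) vs A(r=-,w=x). No conflict.
Steps 7,8: same thread (A). No race.
Steps 8,9: A(r=y,w=y) vs B(r=x,w=x). No conflict.
First conflict at steps 2,3.

Answer: yes 2 3 y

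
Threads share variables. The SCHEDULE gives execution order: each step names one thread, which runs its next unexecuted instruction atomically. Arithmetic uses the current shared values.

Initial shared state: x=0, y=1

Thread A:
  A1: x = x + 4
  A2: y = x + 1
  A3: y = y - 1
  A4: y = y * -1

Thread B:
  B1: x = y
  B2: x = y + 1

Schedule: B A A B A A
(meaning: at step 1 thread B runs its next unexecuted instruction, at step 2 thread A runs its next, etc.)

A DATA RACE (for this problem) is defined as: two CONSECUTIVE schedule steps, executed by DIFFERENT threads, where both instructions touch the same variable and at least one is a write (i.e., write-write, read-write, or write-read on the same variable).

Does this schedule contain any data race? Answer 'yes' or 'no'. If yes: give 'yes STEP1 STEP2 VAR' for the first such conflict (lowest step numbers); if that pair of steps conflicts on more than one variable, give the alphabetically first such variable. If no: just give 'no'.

Answer: yes 1 2 x

Derivation:
Steps 1,2: B(x = y) vs A(x = x + 4). RACE on x (W-W).
Steps 2,3: same thread (A). No race.
Steps 3,4: A(y = x + 1) vs B(x = y + 1). RACE on x (R-W), y (W-R). Multiple vars; alphabetically first is x.
Steps 4,5: B(x = y + 1) vs A(y = y - 1). RACE on y (R-W).
Steps 5,6: same thread (A). No race.
First conflict at steps 1,2.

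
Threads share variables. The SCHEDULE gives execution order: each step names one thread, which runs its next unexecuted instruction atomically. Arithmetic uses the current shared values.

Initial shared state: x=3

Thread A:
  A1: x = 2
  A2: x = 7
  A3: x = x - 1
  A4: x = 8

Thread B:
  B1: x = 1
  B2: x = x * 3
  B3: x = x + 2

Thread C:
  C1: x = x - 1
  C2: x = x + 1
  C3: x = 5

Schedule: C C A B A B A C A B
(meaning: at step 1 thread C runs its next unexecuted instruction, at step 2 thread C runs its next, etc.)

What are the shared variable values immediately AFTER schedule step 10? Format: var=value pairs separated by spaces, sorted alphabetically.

Step 1: thread C executes C1 (x = x - 1). Shared: x=2. PCs: A@0 B@0 C@1
Step 2: thread C executes C2 (x = x + 1). Shared: x=3. PCs: A@0 B@0 C@2
Step 3: thread A executes A1 (x = 2). Shared: x=2. PCs: A@1 B@0 C@2
Step 4: thread B executes B1 (x = 1). Shared: x=1. PCs: A@1 B@1 C@2
Step 5: thread A executes A2 (x = 7). Shared: x=7. PCs: A@2 B@1 C@2
Step 6: thread B executes B2 (x = x * 3). Shared: x=21. PCs: A@2 B@2 C@2
Step 7: thread A executes A3 (x = x - 1). Shared: x=20. PCs: A@3 B@2 C@2
Step 8: thread C executes C3 (x = 5). Shared: x=5. PCs: A@3 B@2 C@3
Step 9: thread A executes A4 (x = 8). Shared: x=8. PCs: A@4 B@2 C@3
Step 10: thread B executes B3 (x = x + 2). Shared: x=10. PCs: A@4 B@3 C@3

Answer: x=10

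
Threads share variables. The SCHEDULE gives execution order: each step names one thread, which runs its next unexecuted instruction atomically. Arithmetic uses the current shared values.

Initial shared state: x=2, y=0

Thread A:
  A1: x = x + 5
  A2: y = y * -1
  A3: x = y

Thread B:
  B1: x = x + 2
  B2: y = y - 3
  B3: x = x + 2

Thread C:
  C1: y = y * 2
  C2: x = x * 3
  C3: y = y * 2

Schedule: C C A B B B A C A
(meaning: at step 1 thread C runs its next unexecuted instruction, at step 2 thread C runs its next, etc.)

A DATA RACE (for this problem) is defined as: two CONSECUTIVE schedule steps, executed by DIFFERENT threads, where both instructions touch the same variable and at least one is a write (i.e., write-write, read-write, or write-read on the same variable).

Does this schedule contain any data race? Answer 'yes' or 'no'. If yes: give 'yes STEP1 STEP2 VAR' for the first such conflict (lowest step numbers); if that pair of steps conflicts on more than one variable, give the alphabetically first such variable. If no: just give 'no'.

Steps 1,2: same thread (C). No race.
Steps 2,3: C(x = x * 3) vs A(x = x + 5). RACE on x (W-W).
Steps 3,4: A(x = x + 5) vs B(x = x + 2). RACE on x (W-W).
Steps 4,5: same thread (B). No race.
Steps 5,6: same thread (B). No race.
Steps 6,7: B(r=x,w=x) vs A(r=y,w=y). No conflict.
Steps 7,8: A(y = y * -1) vs C(y = y * 2). RACE on y (W-W).
Steps 8,9: C(y = y * 2) vs A(x = y). RACE on y (W-R).
First conflict at steps 2,3.

Answer: yes 2 3 x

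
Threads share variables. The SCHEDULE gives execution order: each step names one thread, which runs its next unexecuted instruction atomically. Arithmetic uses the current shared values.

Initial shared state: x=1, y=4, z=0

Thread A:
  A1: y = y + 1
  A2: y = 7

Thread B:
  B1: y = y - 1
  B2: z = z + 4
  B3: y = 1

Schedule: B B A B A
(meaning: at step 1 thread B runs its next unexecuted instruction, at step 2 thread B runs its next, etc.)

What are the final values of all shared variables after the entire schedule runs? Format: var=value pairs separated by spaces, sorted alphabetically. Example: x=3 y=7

Step 1: thread B executes B1 (y = y - 1). Shared: x=1 y=3 z=0. PCs: A@0 B@1
Step 2: thread B executes B2 (z = z + 4). Shared: x=1 y=3 z=4. PCs: A@0 B@2
Step 3: thread A executes A1 (y = y + 1). Shared: x=1 y=4 z=4. PCs: A@1 B@2
Step 4: thread B executes B3 (y = 1). Shared: x=1 y=1 z=4. PCs: A@1 B@3
Step 5: thread A executes A2 (y = 7). Shared: x=1 y=7 z=4. PCs: A@2 B@3

Answer: x=1 y=7 z=4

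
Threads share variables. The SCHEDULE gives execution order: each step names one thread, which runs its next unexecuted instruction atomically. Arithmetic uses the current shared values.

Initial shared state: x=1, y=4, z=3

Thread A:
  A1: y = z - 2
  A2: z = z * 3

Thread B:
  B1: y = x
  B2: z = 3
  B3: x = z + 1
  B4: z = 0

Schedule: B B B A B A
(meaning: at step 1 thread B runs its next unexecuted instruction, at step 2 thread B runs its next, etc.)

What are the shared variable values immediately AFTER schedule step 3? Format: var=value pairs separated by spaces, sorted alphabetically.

Answer: x=4 y=1 z=3

Derivation:
Step 1: thread B executes B1 (y = x). Shared: x=1 y=1 z=3. PCs: A@0 B@1
Step 2: thread B executes B2 (z = 3). Shared: x=1 y=1 z=3. PCs: A@0 B@2
Step 3: thread B executes B3 (x = z + 1). Shared: x=4 y=1 z=3. PCs: A@0 B@3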